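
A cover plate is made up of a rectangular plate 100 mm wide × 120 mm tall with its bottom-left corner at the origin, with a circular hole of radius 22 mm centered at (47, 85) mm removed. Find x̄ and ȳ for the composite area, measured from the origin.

plate: A = 100 × 120 = 12000.00, centroid at (50.00, 60.00).
hole: A = −π·22² = -1520.53, centroid at (47.00, 85.00).
ΣA = 10479.47 mm², ΣAx̄ = 528535.05 mm³, ΣAȳ = 590754.88 mm³.
x̄ = 528535.05/10479.47 = 50.44 mm; ȳ = 590754.88/10479.47 = 56.37 mm.

x̄ = 50.44 mm, ȳ = 56.37 mm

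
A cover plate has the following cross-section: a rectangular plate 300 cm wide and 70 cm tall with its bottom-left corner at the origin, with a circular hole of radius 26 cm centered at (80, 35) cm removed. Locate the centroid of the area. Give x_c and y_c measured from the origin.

Part | A | x̄ᵢ | ȳᵢ | A·x̄ᵢ | A·ȳᵢ
plate | 21000.00 | 150.00 | 35.00 | 3150000.00 | 735000.00
hole | -2123.72 | 80.00 | 35.00 | -169897.33 | -74330.08
Σ | 18876.28 |  |  | 2980102.67 | 660669.92
x_c = 2980102.67 / 18876.28 = 157.88 cm
y_c = 660669.92 / 18876.28 = 35.00 cm

x_c = 157.88 cm, y_c = 35.00 cm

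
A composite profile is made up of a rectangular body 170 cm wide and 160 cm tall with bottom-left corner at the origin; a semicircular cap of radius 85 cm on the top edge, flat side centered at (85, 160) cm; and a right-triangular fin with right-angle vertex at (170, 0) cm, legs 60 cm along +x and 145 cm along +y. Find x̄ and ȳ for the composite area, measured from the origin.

Part | A | x̄ᵢ | ȳᵢ | A·x̄ᵢ | A·ȳᵢ
rectangular body | 27200.00 | 85.00 | 80.00 | 2312000.00 | 2176000.00
semicircular top | 11349.00 | 85.00 | 196.08 | 964665.29 | 2225257.22
triangular fin | 4350.00 | 190.00 | 48.33 | 826500.00 | 210250.00
Σ | 42899.00 |  |  | 4103165.29 | 4611507.22
x̄ = 4103165.29 / 42899.00 = 95.65 cm
ȳ = 4611507.22 / 42899.00 = 107.50 cm

x̄ = 95.65 cm, ȳ = 107.50 cm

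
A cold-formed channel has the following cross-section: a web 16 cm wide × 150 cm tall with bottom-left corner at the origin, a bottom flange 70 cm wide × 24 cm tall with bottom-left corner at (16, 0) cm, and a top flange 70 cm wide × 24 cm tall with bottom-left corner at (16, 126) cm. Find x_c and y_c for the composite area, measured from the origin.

x_c = 33.08 cm, y_c = 75.00 cm

Part | A | x̄ᵢ | ȳᵢ | A·x̄ᵢ | A·ȳᵢ
web | 2400.00 | 8.00 | 75.00 | 19200.00 | 180000.00
bottom flange | 1680.00 | 51.00 | 12.00 | 85680.00 | 20160.00
top flange | 1680.00 | 51.00 | 138.00 | 85680.00 | 231840.00
Σ | 5760.00 |  |  | 190560.00 | 432000.00
x_c = 190560.00 / 5760.00 = 33.08 cm
y_c = 432000.00 / 5760.00 = 75.00 cm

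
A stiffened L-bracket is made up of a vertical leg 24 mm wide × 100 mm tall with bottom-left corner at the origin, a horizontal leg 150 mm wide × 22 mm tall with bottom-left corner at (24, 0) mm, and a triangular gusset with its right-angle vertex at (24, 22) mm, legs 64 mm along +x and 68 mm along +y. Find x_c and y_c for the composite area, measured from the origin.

Part | A | x̄ᵢ | ȳᵢ | A·x̄ᵢ | A·ȳᵢ
vertical leg | 2400.00 | 12.00 | 50.00 | 28800.00 | 120000.00
horizontal leg | 3300.00 | 99.00 | 11.00 | 326700.00 | 36300.00
gusset | 2176.00 | 45.33 | 44.67 | 98645.33 | 97194.67
Σ | 7876.00 |  |  | 454145.33 | 253494.67
x_c = 454145.33 / 7876.00 = 57.66 mm
y_c = 253494.67 / 7876.00 = 32.19 mm

x_c = 57.66 mm, y_c = 32.19 mm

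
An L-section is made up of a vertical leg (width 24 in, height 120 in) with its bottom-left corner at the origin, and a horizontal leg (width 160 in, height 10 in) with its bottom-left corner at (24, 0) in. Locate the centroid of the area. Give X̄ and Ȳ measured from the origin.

vertical leg: A = 24 × 120 = 2880.00, centroid at (12.00, 60.00).
horizontal leg: A = 160 × 10 = 1600.00, centroid at (104.00, 5.00).
ΣA = 4480.00 in², ΣAX̄ = 200960.00 in³, ΣAȲ = 180800.00 in³.
X̄ = 200960.00/4480.00 = 44.86 in; Ȳ = 180800.00/4480.00 = 40.36 in.

X̄ = 44.86 in, Ȳ = 40.36 in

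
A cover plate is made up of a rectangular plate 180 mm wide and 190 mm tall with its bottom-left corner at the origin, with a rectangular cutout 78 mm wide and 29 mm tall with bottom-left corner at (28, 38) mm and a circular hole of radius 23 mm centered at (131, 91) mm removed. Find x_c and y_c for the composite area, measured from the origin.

Part | A | x̄ᵢ | ȳᵢ | A·x̄ᵢ | A·ȳᵢ
plate | 34200.00 | 90.00 | 95.00 | 3078000.00 | 3249000.00
hole 1 | -2262.00 | 67.00 | 52.50 | -151554.00 | -118755.00
hole 2 | -1661.90 | 131.00 | 91.00 | -217709.23 | -151233.13
Σ | 30276.10 |  |  | 2708736.77 | 2979011.87
x_c = 2708736.77 / 30276.10 = 89.47 mm
y_c = 2979011.87 / 30276.10 = 98.39 mm

x_c = 89.47 mm, y_c = 98.39 mm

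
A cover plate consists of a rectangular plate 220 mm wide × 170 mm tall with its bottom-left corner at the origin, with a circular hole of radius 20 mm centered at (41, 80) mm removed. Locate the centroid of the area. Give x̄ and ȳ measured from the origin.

x̄ = 112.40 mm, ȳ = 85.17 mm

Part | A | x̄ᵢ | ȳᵢ | A·x̄ᵢ | A·ȳᵢ
plate | 37400.00 | 110.00 | 85.00 | 4114000.00 | 3179000.00
hole | -1256.64 | 41.00 | 80.00 | -51522.12 | -100530.96
Σ | 36143.36 |  |  | 4062477.88 | 3078469.04
x̄ = 4062477.88 / 36143.36 = 112.40 mm
ȳ = 3078469.04 / 36143.36 = 85.17 mm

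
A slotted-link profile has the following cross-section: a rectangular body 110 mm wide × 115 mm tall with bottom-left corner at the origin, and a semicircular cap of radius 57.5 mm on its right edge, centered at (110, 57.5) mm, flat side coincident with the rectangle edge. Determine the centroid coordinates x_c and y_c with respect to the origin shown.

x_c = 78.11 mm, y_c = 57.50 mm

Part | A | x̄ᵢ | ȳᵢ | A·x̄ᵢ | A·ȳᵢ
rectangular body | 12650.00 | 55.00 | 57.50 | 695750.00 | 727375.00
semicircular end | 5193.45 | 134.40 | 57.50 | 698018.57 | 298623.11
Σ | 17843.45 |  |  | 1393768.57 | 1025998.11
x_c = 1393768.57 / 17843.45 = 78.11 mm
y_c = 1025998.11 / 17843.45 = 57.50 mm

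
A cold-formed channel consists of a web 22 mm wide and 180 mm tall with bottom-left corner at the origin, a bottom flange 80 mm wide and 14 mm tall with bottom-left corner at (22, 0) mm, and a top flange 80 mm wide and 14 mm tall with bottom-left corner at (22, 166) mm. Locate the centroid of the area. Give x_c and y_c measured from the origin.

x_c = 29.43 mm, y_c = 90.00 mm

web: A = 22 × 180 = 3960.00, centroid at (11.00, 90.00).
bottom flange: A = 80 × 14 = 1120.00, centroid at (62.00, 7.00).
top flange: A = 80 × 14 = 1120.00, centroid at (62.00, 173.00).
ΣA = 6200.00 mm²
ΣAx_c = (3960.00)(11.00) + (1120.00)(62.00) + (1120.00)(62.00) = 182440.00 mm³
ΣAy_c = (3960.00)(90.00) + (1120.00)(7.00) + (1120.00)(173.00) = 558000.00 mm³
x_c = 182440.00 / 6200.00 = 29.43 mm
y_c = 558000.00 / 6200.00 = 90.00 mm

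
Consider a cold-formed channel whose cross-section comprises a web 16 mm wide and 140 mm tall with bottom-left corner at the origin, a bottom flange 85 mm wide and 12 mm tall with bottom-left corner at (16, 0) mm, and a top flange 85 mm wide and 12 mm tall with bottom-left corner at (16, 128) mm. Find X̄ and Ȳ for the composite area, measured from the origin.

X̄ = 32.07 mm, Ȳ = 70.00 mm

Part | A | x̄ᵢ | ȳᵢ | A·x̄ᵢ | A·ȳᵢ
web | 2240.00 | 8.00 | 70.00 | 17920.00 | 156800.00
bottom flange | 1020.00 | 58.50 | 6.00 | 59670.00 | 6120.00
top flange | 1020.00 | 58.50 | 134.00 | 59670.00 | 136680.00
Σ | 4280.00 |  |  | 137260.00 | 299600.00
X̄ = 137260.00 / 4280.00 = 32.07 mm
Ȳ = 299600.00 / 4280.00 = 70.00 mm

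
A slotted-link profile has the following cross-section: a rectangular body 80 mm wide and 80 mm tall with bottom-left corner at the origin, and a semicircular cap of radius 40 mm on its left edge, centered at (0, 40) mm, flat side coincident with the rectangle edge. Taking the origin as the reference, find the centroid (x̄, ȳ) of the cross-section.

Part | A | x̄ᵢ | ȳᵢ | A·x̄ᵢ | A·ȳᵢ
rectangular body | 6400.00 | 40.00 | 40.00 | 256000.00 | 256000.00
semicircular end | 2513.27 | -16.98 | 40.00 | -42666.67 | 100530.96
Σ | 8913.27 |  |  | 213333.33 | 356530.96
x̄ = 213333.33 / 8913.27 = 23.93 mm
ȳ = 356530.96 / 8913.27 = 40.00 mm

x̄ = 23.93 mm, ȳ = 40.00 mm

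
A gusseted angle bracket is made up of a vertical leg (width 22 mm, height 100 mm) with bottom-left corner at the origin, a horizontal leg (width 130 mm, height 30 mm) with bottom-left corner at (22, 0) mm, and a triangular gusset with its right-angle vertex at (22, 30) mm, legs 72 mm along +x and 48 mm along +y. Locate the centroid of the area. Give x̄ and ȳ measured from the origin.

vertical leg: A = 22 × 100 = 2200.00, centroid at (11.00, 50.00).
horizontal leg: A = 130 × 30 = 3900.00, centroid at (87.00, 15.00).
gusset: A = ½·72·48 = 1728.00, centroid at (46.00, 46.00).
ΣA = 7828.00 mm²
ΣAx̄ = (2200.00)(11.00) + (3900.00)(87.00) + (1728.00)(46.00) = 442988.00 mm³
ΣAȳ = (2200.00)(50.00) + (3900.00)(15.00) + (1728.00)(46.00) = 247988.00 mm³
x̄ = 442988.00 / 7828.00 = 56.59 mm
ȳ = 247988.00 / 7828.00 = 31.68 mm

x̄ = 56.59 mm, ȳ = 31.68 mm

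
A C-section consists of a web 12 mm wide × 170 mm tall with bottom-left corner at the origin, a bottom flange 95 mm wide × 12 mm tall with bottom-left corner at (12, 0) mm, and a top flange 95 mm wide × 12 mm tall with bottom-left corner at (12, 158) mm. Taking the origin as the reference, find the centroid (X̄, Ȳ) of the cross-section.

X̄ = 34.24 mm, Ȳ = 85.00 mm

web: A = 12 × 170 = 2040.00, centroid at (6.00, 85.00).
bottom flange: A = 95 × 12 = 1140.00, centroid at (59.50, 6.00).
top flange: A = 95 × 12 = 1140.00, centroid at (59.50, 164.00).
ΣA = 4320.00 mm², ΣAX̄ = 147900.00 mm³, ΣAȲ = 367200.00 mm³.
X̄ = 147900.00/4320.00 = 34.24 mm; Ȳ = 367200.00/4320.00 = 85.00 mm.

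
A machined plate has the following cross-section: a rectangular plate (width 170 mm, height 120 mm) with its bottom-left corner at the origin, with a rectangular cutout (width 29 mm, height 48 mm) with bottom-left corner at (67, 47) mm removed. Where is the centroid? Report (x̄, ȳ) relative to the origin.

plate: A = 170 × 120 = 20400.00, centroid at (85.00, 60.00).
hole: A = −(29 × 48) = -1392.00, centroid at (81.50, 71.00).
ΣA = 19008.00 mm²
ΣAx̄ = (20400.00)(85.00) + (-1392.00)(81.50) = 1620552.00 mm³
ΣAȳ = (20400.00)(60.00) + (-1392.00)(71.00) = 1125168.00 mm³
x̄ = 1620552.00 / 19008.00 = 85.26 mm
ȳ = 1125168.00 / 19008.00 = 59.19 mm

x̄ = 85.26 mm, ȳ = 59.19 mm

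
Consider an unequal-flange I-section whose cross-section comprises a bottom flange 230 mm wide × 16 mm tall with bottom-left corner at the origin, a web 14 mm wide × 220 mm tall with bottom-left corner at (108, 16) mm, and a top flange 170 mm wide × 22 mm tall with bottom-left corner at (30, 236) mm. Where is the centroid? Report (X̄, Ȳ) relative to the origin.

bottom flange: A = 230 × 16 = 3680.00, centroid at (115.00, 8.00).
web: A = 14 × 220 = 3080.00, centroid at (115.00, 126.00).
top flange: A = 170 × 22 = 3740.00, centroid at (115.00, 247.00).
ΣA = 10500.00 mm², ΣAX̄ = 1207500.00 mm³, ΣAȲ = 1341300.00 mm³.
X̄ = 1207500.00/10500.00 = 115.00 mm; Ȳ = 1341300.00/10500.00 = 127.74 mm.

X̄ = 115.00 mm, Ȳ = 127.74 mm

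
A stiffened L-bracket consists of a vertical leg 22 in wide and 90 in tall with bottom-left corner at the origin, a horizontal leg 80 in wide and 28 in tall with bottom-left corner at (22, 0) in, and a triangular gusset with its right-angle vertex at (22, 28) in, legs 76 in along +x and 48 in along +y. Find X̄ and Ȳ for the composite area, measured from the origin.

X̄ = 40.87 in, Ȳ = 33.21 in

vertical leg: A = 22 × 90 = 1980.00, centroid at (11.00, 45.00).
horizontal leg: A = 80 × 28 = 2240.00, centroid at (62.00, 14.00).
gusset: A = ½·76·48 = 1824.00, centroid at (47.33, 44.00).
ΣA = 6044.00 in², ΣAX̄ = 246996.00 in³, ΣAȲ = 200716.00 in³.
X̄ = 246996.00/6044.00 = 40.87 in; Ȳ = 200716.00/6044.00 = 33.21 in.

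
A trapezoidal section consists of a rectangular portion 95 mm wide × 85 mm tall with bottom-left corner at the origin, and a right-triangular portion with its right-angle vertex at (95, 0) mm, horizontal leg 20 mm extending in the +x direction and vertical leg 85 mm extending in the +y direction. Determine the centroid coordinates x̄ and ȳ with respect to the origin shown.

rectangular portion: A = 95 × 85 = 8075.00, centroid at (47.50, 42.50).
triangular portion: A = ½·20·85 = 850.00, centroid at (101.67, 28.33).
ΣA = 8925.00 mm², ΣAx̄ = 469979.17 mm³, ΣAȳ = 367270.83 mm³.
x̄ = 469979.17/8925.00 = 52.66 mm; ȳ = 367270.83/8925.00 = 41.15 mm.

x̄ = 52.66 mm, ȳ = 41.15 mm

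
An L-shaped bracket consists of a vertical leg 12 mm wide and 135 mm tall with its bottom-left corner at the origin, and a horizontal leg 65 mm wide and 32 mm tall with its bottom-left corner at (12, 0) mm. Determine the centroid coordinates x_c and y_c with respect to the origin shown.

Part | A | x̄ᵢ | ȳᵢ | A·x̄ᵢ | A·ȳᵢ
vertical leg | 1620.00 | 6.00 | 67.50 | 9720.00 | 109350.00
horizontal leg | 2080.00 | 44.50 | 16.00 | 92560.00 | 33280.00
Σ | 3700.00 |  |  | 102280.00 | 142630.00
x_c = 102280.00 / 3700.00 = 27.64 mm
y_c = 142630.00 / 3700.00 = 38.55 mm

x_c = 27.64 mm, y_c = 38.55 mm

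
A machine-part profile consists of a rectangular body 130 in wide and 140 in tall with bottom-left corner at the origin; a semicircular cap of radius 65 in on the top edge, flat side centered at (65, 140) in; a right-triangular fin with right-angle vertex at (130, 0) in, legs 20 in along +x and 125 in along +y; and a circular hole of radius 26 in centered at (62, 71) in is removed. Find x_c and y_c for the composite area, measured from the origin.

x_c = 69.00 in, y_c = 95.46 in

rectangular body: A = 130 × 140 = 18200.00, centroid at (65.00, 70.00).
semicircular top: A = ½π·65² = 6636.61, centroid at (65.00, 167.59).
triangular fin: A = ½·20·125 = 1250.00, centroid at (136.67, 41.67).
hole: A = −π·26² = -2123.72, centroid at (62.00, 71.00).
ΣA = 23962.90 in², ΣAx_c = 1653542.84 in³, ΣAy_c = 2287508.81 in³.
x_c = 1653542.84/23962.90 = 69.00 in; y_c = 2287508.81/23962.90 = 95.46 in.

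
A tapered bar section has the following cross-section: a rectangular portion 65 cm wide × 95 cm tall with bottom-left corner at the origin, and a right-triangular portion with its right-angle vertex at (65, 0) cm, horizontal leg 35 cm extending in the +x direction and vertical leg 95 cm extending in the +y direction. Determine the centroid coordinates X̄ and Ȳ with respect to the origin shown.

rectangular portion: A = 65 × 95 = 6175.00, centroid at (32.50, 47.50).
triangular portion: A = ½·35·95 = 1662.50, centroid at (76.67, 31.67).
ΣA = 7837.50 cm²
ΣAX̄ = (6175.00)(32.50) + (1662.50)(76.67) = 328145.83 cm³
ΣAȲ = (6175.00)(47.50) + (1662.50)(31.67) = 345958.33 cm³
X̄ = 328145.83 / 7837.50 = 41.87 cm
Ȳ = 345958.33 / 7837.50 = 44.14 cm

X̄ = 41.87 cm, Ȳ = 44.14 cm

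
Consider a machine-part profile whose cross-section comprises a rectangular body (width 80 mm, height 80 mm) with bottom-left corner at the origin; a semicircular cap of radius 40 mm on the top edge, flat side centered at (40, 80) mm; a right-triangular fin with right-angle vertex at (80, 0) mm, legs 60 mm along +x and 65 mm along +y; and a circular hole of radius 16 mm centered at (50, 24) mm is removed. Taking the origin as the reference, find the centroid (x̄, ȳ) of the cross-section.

x̄ = 50.83 mm, ȳ = 51.96 mm

rectangular body: A = 80 × 80 = 6400.00, centroid at (40.00, 40.00).
semicircular top: A = ½π·40² = 2513.27, centroid at (40.00, 96.98).
triangular fin: A = ½·60·65 = 1950.00, centroid at (100.00, 21.67).
hole: A = −π·16² = -804.25, centroid at (50.00, 24.00).
ΣA = 10059.03 mm²
ΣAx̄ = (6400.00)(40.00) + (2513.27)(40.00) + (1950.00)(100.00) + (-804.25)(50.00) = 511318.58 mm³
ΣAȳ = (6400.00)(40.00) + (2513.27)(96.98) + (1950.00)(21.67) + (-804.25)(24.00) = 522676.65 mm³
x̄ = 511318.58 / 10059.03 = 50.83 mm
ȳ = 522676.65 / 10059.03 = 51.96 mm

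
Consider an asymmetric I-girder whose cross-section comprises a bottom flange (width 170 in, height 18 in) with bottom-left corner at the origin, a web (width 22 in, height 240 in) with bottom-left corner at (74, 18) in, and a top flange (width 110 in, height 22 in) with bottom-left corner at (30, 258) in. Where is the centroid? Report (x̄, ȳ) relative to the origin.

bottom flange: A = 170 × 18 = 3060.00, centroid at (85.00, 9.00).
web: A = 22 × 240 = 5280.00, centroid at (85.00, 138.00).
top flange: A = 110 × 22 = 2420.00, centroid at (85.00, 269.00).
ΣA = 10760.00 in², ΣAx̄ = 914600.00 in³, ΣAȳ = 1407160.00 in³.
x̄ = 914600.00/10760.00 = 85.00 in; ȳ = 1407160.00/10760.00 = 130.78 in.

x̄ = 85.00 in, ȳ = 130.78 in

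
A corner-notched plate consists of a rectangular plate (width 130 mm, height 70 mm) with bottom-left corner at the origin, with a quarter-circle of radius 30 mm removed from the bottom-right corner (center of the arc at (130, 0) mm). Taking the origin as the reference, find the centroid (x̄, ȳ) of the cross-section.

x̄ = 60.60 mm, ȳ = 36.88 mm

plate: A = 130 × 70 = 9100.00, centroid at (65.00, 35.00).
removed quarter-circle: A = −¼π·30² = -706.86, centroid at (117.27, 12.73).
ΣA = 8393.14 mm²
ΣAx̄ = (9100.00)(65.00) + (-706.86)(117.27) = 508608.41 mm³
ΣAȳ = (9100.00)(35.00) + (-706.86)(12.73) = 309500.00 mm³
x̄ = 508608.41 / 8393.14 = 60.60 mm
ȳ = 309500.00 / 8393.14 = 36.88 mm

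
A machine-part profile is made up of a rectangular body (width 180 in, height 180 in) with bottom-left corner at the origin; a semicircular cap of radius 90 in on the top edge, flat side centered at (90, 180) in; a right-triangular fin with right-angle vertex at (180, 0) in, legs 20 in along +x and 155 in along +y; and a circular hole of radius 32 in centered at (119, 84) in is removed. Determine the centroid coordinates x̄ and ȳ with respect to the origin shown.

rectangular body: A = 180 × 180 = 32400.00, centroid at (90.00, 90.00).
semicircular top: A = ½π·90² = 12723.45, centroid at (90.00, 218.20).
triangular fin: A = ½·20·155 = 1550.00, centroid at (186.67, 51.67).
hole: A = −π·32² = -3216.99, centroid at (119.00, 84.00).
ΣA = 43456.46 in²
ΣAx̄ = (32400.00)(90.00) + (12723.45)(90.00) + (1550.00)(186.67) + (-3216.99)(119.00) = 3967621.94 in³
ΣAȳ = (32400.00)(90.00) + (12723.45)(218.20) + (1550.00)(51.67) + (-3216.99)(84.00) = 5502077.14 in³
x̄ = 3967621.94 / 43456.46 = 91.30 in
ȳ = 5502077.14 / 43456.46 = 126.61 in

x̄ = 91.30 in, ȳ = 126.61 in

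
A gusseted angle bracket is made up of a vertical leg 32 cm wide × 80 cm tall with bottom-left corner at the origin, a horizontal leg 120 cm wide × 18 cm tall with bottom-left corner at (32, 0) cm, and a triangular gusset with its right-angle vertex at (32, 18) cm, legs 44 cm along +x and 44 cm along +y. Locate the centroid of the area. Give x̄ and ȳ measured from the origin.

vertical leg: A = 32 × 80 = 2560.00, centroid at (16.00, 40.00).
horizontal leg: A = 120 × 18 = 2160.00, centroid at (92.00, 9.00).
gusset: A = ½·44·44 = 968.00, centroid at (46.67, 32.67).
ΣA = 5688.00 cm²
ΣAx̄ = (2560.00)(16.00) + (2160.00)(92.00) + (968.00)(46.67) = 284853.33 cm³
ΣAȳ = (2560.00)(40.00) + (2160.00)(9.00) + (968.00)(32.67) = 153461.33 cm³
x̄ = 284853.33 / 5688.00 = 50.08 cm
ȳ = 153461.33 / 5688.00 = 26.98 cm

x̄ = 50.08 cm, ȳ = 26.98 cm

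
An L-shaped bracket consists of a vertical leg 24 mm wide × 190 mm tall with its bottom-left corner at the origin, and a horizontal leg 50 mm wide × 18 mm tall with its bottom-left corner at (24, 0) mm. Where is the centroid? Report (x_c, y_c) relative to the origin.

x_c = 18.10 mm, y_c = 80.82 mm

Part | A | x̄ᵢ | ȳᵢ | A·x̄ᵢ | A·ȳᵢ
vertical leg | 4560.00 | 12.00 | 95.00 | 54720.00 | 433200.00
horizontal leg | 900.00 | 49.00 | 9.00 | 44100.00 | 8100.00
Σ | 5460.00 |  |  | 98820.00 | 441300.00
x_c = 98820.00 / 5460.00 = 18.10 mm
y_c = 441300.00 / 5460.00 = 80.82 mm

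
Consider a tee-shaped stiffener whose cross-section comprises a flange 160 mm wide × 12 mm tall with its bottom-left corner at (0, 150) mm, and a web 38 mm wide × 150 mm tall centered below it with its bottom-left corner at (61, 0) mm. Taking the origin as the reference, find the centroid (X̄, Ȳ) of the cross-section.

X̄ = 80.00 mm, Ȳ = 95.41 mm

web: A = 38 × 150 = 5700.00, centroid at (80.00, 75.00).
flange: A = 160 × 12 = 1920.00, centroid at (80.00, 156.00).
ΣA = 7620.00 mm²
ΣAX̄ = (5700.00)(80.00) + (1920.00)(80.00) = 609600.00 mm³
ΣAȲ = (5700.00)(75.00) + (1920.00)(156.00) = 727020.00 mm³
X̄ = 609600.00 / 7620.00 = 80.00 mm
Ȳ = 727020.00 / 7620.00 = 95.41 mm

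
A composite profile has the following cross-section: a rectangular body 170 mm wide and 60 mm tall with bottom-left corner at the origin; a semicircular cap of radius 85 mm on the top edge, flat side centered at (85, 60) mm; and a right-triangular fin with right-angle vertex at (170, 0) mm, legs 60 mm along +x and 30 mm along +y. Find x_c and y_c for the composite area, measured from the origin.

x_c = 89.21 mm, y_c = 62.60 mm

rectangular body: A = 170 × 60 = 10200.00, centroid at (85.00, 30.00).
semicircular top: A = ½π·85² = 11349.00, centroid at (85.00, 96.08).
triangular fin: A = ½·60·30 = 900.00, centroid at (190.00, 10.00).
ΣA = 22449.00 mm²
ΣAx_c = (10200.00)(85.00) + (11349.00)(85.00) + (900.00)(190.00) = 2002665.29 mm³
ΣAy_c = (10200.00)(30.00) + (11349.00)(96.08) + (900.00)(10.00) = 1405356.87 mm³
x_c = 2002665.29 / 22449.00 = 89.21 mm
y_c = 1405356.87 / 22449.00 = 62.60 mm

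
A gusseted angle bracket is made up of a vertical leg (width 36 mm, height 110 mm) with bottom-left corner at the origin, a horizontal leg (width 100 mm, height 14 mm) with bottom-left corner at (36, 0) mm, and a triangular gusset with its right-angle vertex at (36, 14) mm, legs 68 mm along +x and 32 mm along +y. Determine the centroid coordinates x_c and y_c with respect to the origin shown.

vertical leg: A = 36 × 110 = 3960.00, centroid at (18.00, 55.00).
horizontal leg: A = 100 × 14 = 1400.00, centroid at (86.00, 7.00).
gusset: A = ½·68·32 = 1088.00, centroid at (58.67, 24.67).
ΣA = 6448.00 mm²
ΣAx_c = (3960.00)(18.00) + (1400.00)(86.00) + (1088.00)(58.67) = 255509.33 mm³
ΣAy_c = (3960.00)(55.00) + (1400.00)(7.00) + (1088.00)(24.67) = 254437.33 mm³
x_c = 255509.33 / 6448.00 = 39.63 mm
y_c = 254437.33 / 6448.00 = 39.46 mm

x_c = 39.63 mm, y_c = 39.46 mm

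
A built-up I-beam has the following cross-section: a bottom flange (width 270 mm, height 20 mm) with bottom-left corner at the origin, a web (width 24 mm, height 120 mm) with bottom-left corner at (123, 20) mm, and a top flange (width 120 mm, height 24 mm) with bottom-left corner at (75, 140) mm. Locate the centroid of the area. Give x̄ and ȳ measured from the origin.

bottom flange: A = 270 × 20 = 5400.00, centroid at (135.00, 10.00).
web: A = 24 × 120 = 2880.00, centroid at (135.00, 80.00).
top flange: A = 120 × 24 = 2880.00, centroid at (135.00, 152.00).
ΣA = 11160.00 mm², ΣAx̄ = 1506600.00 mm³, ΣAȳ = 722160.00 mm³.
x̄ = 1506600.00/11160.00 = 135.00 mm; ȳ = 722160.00/11160.00 = 64.71 mm.

x̄ = 135.00 mm, ȳ = 64.71 mm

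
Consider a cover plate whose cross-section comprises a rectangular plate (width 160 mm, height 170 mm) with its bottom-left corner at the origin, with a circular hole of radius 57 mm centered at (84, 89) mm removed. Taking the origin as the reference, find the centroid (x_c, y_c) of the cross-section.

x_c = 77.60 mm, y_c = 82.60 mm

plate: A = 160 × 170 = 27200.00, centroid at (80.00, 85.00).
hole: A = −π·57² = -10207.03, centroid at (84.00, 89.00).
ΣA = 16992.97 mm²
ΣAx_c = (27200.00)(80.00) + (-10207.03)(84.00) = 1318609.10 mm³
ΣAy_c = (27200.00)(85.00) + (-10207.03)(89.00) = 1403573.93 mm³
x_c = 1318609.10 / 16992.97 = 77.60 mm
y_c = 1403573.93 / 16992.97 = 82.60 mm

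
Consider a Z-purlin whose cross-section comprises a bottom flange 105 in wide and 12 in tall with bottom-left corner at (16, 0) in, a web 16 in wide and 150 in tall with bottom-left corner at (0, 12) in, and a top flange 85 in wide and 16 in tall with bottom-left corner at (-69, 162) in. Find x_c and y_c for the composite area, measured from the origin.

x_c = 13.84 in, y_c = 89.16 in

Part | A | x̄ᵢ | ȳᵢ | A·x̄ᵢ | A·ȳᵢ
bottom flange | 1260.00 | 68.50 | 6.00 | 86310.00 | 7560.00
web | 2400.00 | 8.00 | 87.00 | 19200.00 | 208800.00
top flange | 1360.00 | -26.50 | 170.00 | -36040.00 | 231200.00
Σ | 5020.00 |  |  | 69470.00 | 447560.00
x_c = 69470.00 / 5020.00 = 13.84 in
y_c = 447560.00 / 5020.00 = 89.16 in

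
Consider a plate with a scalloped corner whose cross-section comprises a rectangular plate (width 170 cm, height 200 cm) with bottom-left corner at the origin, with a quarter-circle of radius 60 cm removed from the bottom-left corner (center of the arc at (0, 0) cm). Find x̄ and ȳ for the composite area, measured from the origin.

plate: A = 170 × 200 = 34000.00, centroid at (85.00, 100.00).
removed quarter-circle: A = −¼π·60² = -2827.43, centroid at (25.46, 25.46).
ΣA = 31172.57 cm², ΣAx̄ = 2818000.00 cm³, ΣAȳ = 3328000.00 cm³.
x̄ = 2818000.00/31172.57 = 90.40 cm; ȳ = 3328000.00/31172.57 = 106.76 cm.

x̄ = 90.40 cm, ȳ = 106.76 cm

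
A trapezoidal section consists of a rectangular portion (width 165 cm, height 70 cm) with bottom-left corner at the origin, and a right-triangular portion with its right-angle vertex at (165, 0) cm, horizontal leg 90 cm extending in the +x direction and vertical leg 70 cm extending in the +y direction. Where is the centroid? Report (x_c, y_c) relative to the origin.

rectangular portion: A = 165 × 70 = 11550.00, centroid at (82.50, 35.00).
triangular portion: A = ½·90·70 = 3150.00, centroid at (195.00, 23.33).
ΣA = 14700.00 cm², ΣAx_c = 1567125.00 cm³, ΣAy_c = 477750.00 cm³.
x_c = 1567125.00/14700.00 = 106.61 cm; y_c = 477750.00/14700.00 = 32.50 cm.

x_c = 106.61 cm, y_c = 32.50 cm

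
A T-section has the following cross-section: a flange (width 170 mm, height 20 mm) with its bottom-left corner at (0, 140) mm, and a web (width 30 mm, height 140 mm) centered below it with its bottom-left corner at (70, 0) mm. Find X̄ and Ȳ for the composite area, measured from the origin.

web: A = 30 × 140 = 4200.00, centroid at (85.00, 70.00).
flange: A = 170 × 20 = 3400.00, centroid at (85.00, 150.00).
ΣA = 7600.00 mm²
ΣAX̄ = (4200.00)(85.00) + (3400.00)(85.00) = 646000.00 mm³
ΣAȲ = (4200.00)(70.00) + (3400.00)(150.00) = 804000.00 mm³
X̄ = 646000.00 / 7600.00 = 85.00 mm
Ȳ = 804000.00 / 7600.00 = 105.79 mm

X̄ = 85.00 mm, Ȳ = 105.79 mm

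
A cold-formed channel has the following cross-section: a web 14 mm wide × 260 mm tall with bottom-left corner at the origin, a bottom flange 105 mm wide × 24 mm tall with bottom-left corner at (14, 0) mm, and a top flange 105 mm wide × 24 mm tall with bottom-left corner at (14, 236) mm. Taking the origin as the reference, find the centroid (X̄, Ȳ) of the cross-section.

X̄ = 41.55 mm, Ȳ = 130.00 mm

web: A = 14 × 260 = 3640.00, centroid at (7.00, 130.00).
bottom flange: A = 105 × 24 = 2520.00, centroid at (66.50, 12.00).
top flange: A = 105 × 24 = 2520.00, centroid at (66.50, 248.00).
ΣA = 8680.00 mm², ΣAX̄ = 360640.00 mm³, ΣAȲ = 1128400.00 mm³.
X̄ = 360640.00/8680.00 = 41.55 mm; Ȳ = 1128400.00/8680.00 = 130.00 mm.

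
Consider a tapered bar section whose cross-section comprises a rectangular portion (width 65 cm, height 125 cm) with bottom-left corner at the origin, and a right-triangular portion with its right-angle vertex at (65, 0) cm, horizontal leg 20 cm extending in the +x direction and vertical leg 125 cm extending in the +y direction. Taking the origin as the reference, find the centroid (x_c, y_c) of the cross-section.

rectangular portion: A = 65 × 125 = 8125.00, centroid at (32.50, 62.50).
triangular portion: A = ½·20·125 = 1250.00, centroid at (71.67, 41.67).
ΣA = 9375.00 cm²
ΣAx_c = (8125.00)(32.50) + (1250.00)(71.67) = 353645.83 cm³
ΣAy_c = (8125.00)(62.50) + (1250.00)(41.67) = 559895.83 cm³
x_c = 353645.83 / 9375.00 = 37.72 cm
y_c = 559895.83 / 9375.00 = 59.72 cm

x_c = 37.72 cm, y_c = 59.72 cm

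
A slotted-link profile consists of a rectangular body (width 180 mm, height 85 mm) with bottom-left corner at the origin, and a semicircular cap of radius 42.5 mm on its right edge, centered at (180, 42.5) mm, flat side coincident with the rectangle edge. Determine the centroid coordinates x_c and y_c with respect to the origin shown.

rectangular body: A = 180 × 85 = 15300.00, centroid at (90.00, 42.50).
semicircular end: A = ½π·42.5² = 2837.25, centroid at (198.04, 42.50).
ΣA = 18137.25 mm²
ΣAx_c = (15300.00)(90.00) + (2837.25)(198.04) = 1938882.24 mm³
ΣAy_c = (15300.00)(42.50) + (2837.25)(42.50) = 770833.16 mm³
x_c = 1938882.24 / 18137.25 = 106.90 mm
y_c = 770833.16 / 18137.25 = 42.50 mm

x_c = 106.90 mm, y_c = 42.50 mm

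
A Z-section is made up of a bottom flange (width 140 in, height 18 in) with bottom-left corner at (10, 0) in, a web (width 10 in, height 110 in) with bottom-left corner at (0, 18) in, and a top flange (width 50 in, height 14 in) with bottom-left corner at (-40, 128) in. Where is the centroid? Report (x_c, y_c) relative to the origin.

bottom flange: A = 140 × 18 = 2520.00, centroid at (80.00, 9.00).
web: A = 10 × 110 = 1100.00, centroid at (5.00, 73.00).
top flange: A = 50 × 14 = 700.00, centroid at (-15.00, 135.00).
ΣA = 4320.00 in²
ΣAx_c = (2520.00)(80.00) + (1100.00)(5.00) + (700.00)(-15.00) = 196600.00 in³
ΣAy_c = (2520.00)(9.00) + (1100.00)(73.00) + (700.00)(135.00) = 197480.00 in³
x_c = 196600.00 / 4320.00 = 45.51 in
y_c = 197480.00 / 4320.00 = 45.71 in

x_c = 45.51 in, y_c = 45.71 in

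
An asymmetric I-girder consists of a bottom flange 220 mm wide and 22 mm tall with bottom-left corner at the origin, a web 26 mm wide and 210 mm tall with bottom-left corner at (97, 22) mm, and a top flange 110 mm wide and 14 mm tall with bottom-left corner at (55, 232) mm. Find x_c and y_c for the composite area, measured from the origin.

x_c = 110.00 mm, y_c = 94.15 mm

Part | A | x̄ᵢ | ȳᵢ | A·x̄ᵢ | A·ȳᵢ
bottom flange | 4840.00 | 110.00 | 11.00 | 532400.00 | 53240.00
web | 5460.00 | 110.00 | 127.00 | 600600.00 | 693420.00
top flange | 1540.00 | 110.00 | 239.00 | 169400.00 | 368060.00
Σ | 11840.00 |  |  | 1302400.00 | 1114720.00
x_c = 1302400.00 / 11840.00 = 110.00 mm
y_c = 1114720.00 / 11840.00 = 94.15 mm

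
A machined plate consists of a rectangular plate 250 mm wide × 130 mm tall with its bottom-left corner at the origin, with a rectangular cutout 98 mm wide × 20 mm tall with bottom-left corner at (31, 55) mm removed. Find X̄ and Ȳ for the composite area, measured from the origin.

Part | A | x̄ᵢ | ȳᵢ | A·x̄ᵢ | A·ȳᵢ
plate | 32500.00 | 125.00 | 65.00 | 4062500.00 | 2112500.00
hole | -1960.00 | 80.00 | 65.00 | -156800.00 | -127400.00
Σ | 30540.00 |  |  | 3905700.00 | 1985100.00
X̄ = 3905700.00 / 30540.00 = 127.89 mm
Ȳ = 1985100.00 / 30540.00 = 65.00 mm

X̄ = 127.89 mm, Ȳ = 65.00 mm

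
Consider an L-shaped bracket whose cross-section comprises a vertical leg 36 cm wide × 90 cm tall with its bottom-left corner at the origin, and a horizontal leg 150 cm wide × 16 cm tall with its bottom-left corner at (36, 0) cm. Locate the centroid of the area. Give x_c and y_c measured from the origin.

vertical leg: A = 36 × 90 = 3240.00, centroid at (18.00, 45.00).
horizontal leg: A = 150 × 16 = 2400.00, centroid at (111.00, 8.00).
ΣA = 5640.00 cm², ΣAx_c = 324720.00 cm³, ΣAy_c = 165000.00 cm³.
x_c = 324720.00/5640.00 = 57.57 cm; y_c = 165000.00/5640.00 = 29.26 cm.

x_c = 57.57 cm, y_c = 29.26 cm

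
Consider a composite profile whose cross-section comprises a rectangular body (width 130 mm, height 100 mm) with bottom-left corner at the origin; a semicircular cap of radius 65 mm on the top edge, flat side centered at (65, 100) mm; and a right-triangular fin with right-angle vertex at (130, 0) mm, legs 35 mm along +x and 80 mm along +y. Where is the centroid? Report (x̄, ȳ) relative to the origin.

Part | A | x̄ᵢ | ȳᵢ | A·x̄ᵢ | A·ȳᵢ
rectangular body | 13000.00 | 65.00 | 50.00 | 845000.00 | 650000.00
semicircular top | 6636.61 | 65.00 | 127.59 | 431379.94 | 846744.78
triangular fin | 1400.00 | 141.67 | 26.67 | 198333.33 | 37333.33
Σ | 21036.61 |  |  | 1474713.27 | 1534078.11
x̄ = 1474713.27 / 21036.61 = 70.10 mm
ȳ = 1534078.11 / 21036.61 = 72.92 mm

x̄ = 70.10 mm, ȳ = 72.92 mm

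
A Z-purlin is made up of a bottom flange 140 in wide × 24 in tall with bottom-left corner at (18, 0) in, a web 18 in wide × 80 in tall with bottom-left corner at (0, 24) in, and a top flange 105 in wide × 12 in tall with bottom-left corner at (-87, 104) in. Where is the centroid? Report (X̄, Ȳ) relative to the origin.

X̄ = 43.76 in, Ȳ = 44.73 in

bottom flange: A = 140 × 24 = 3360.00, centroid at (88.00, 12.00).
web: A = 18 × 80 = 1440.00, centroid at (9.00, 64.00).
top flange: A = 105 × 12 = 1260.00, centroid at (-34.50, 110.00).
ΣA = 6060.00 in², ΣAX̄ = 265170.00 in³, ΣAȲ = 271080.00 in³.
X̄ = 265170.00/6060.00 = 43.76 in; Ȳ = 271080.00/6060.00 = 44.73 in.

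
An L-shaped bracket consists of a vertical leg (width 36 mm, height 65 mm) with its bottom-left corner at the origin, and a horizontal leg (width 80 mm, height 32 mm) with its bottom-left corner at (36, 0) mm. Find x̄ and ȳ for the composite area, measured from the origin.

vertical leg: A = 36 × 65 = 2340.00, centroid at (18.00, 32.50).
horizontal leg: A = 80 × 32 = 2560.00, centroid at (76.00, 16.00).
ΣA = 4900.00 mm²
ΣAx̄ = (2340.00)(18.00) + (2560.00)(76.00) = 236680.00 mm³
ΣAȳ = (2340.00)(32.50) + (2560.00)(16.00) = 117010.00 mm³
x̄ = 236680.00 / 4900.00 = 48.30 mm
ȳ = 117010.00 / 4900.00 = 23.88 mm

x̄ = 48.30 mm, ȳ = 23.88 mm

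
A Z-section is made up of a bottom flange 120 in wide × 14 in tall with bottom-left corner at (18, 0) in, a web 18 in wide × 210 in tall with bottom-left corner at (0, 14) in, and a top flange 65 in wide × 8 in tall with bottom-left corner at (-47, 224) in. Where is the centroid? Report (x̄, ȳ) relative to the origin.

bottom flange: A = 120 × 14 = 1680.00, centroid at (78.00, 7.00).
web: A = 18 × 210 = 3780.00, centroid at (9.00, 119.00).
top flange: A = 65 × 8 = 520.00, centroid at (-14.50, 228.00).
ΣA = 5980.00 in², ΣAx̄ = 157520.00 in³, ΣAȳ = 580140.00 in³.
x̄ = 157520.00/5980.00 = 26.34 in; ȳ = 580140.00/5980.00 = 97.01 in.

x̄ = 26.34 in, ȳ = 97.01 in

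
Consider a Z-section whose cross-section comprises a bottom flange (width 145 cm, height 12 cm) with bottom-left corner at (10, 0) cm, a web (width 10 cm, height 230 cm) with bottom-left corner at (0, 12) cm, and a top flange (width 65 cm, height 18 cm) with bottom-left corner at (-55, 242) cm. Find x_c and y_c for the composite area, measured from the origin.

x_c = 24.71 cm, y_c = 114.44 cm

Part | A | x̄ᵢ | ȳᵢ | A·x̄ᵢ | A·ȳᵢ
bottom flange | 1740.00 | 82.50 | 6.00 | 143550.00 | 10440.00
web | 2300.00 | 5.00 | 127.00 | 11500.00 | 292100.00
top flange | 1170.00 | -22.50 | 251.00 | -26325.00 | 293670.00
Σ | 5210.00 |  |  | 128725.00 | 596210.00
x_c = 128725.00 / 5210.00 = 24.71 cm
y_c = 596210.00 / 5210.00 = 114.44 cm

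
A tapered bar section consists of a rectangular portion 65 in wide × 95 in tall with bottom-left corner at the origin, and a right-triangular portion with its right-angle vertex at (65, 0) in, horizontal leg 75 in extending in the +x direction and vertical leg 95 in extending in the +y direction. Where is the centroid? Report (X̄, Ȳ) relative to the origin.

X̄ = 53.54 in, Ȳ = 41.71 in

rectangular portion: A = 65 × 95 = 6175.00, centroid at (32.50, 47.50).
triangular portion: A = ½·75·95 = 3562.50, centroid at (90.00, 31.67).
ΣA = 9737.50 in², ΣAX̄ = 521312.50 in³, ΣAȲ = 406125.00 in³.
X̄ = 521312.50/9737.50 = 53.54 in; Ȳ = 406125.00/9737.50 = 41.71 in.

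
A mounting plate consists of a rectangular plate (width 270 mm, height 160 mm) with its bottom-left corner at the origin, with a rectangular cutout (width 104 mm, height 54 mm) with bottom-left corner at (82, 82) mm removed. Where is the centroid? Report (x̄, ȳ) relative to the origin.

x̄ = 135.15 mm, ȳ = 75.67 mm

Part | A | x̄ᵢ | ȳᵢ | A·x̄ᵢ | A·ȳᵢ
plate | 43200.00 | 135.00 | 80.00 | 5832000.00 | 3456000.00
hole | -5616.00 | 134.00 | 109.00 | -752544.00 | -612144.00
Σ | 37584.00 |  |  | 5079456.00 | 2843856.00
x̄ = 5079456.00 / 37584.00 = 135.15 mm
ȳ = 2843856.00 / 37584.00 = 75.67 mm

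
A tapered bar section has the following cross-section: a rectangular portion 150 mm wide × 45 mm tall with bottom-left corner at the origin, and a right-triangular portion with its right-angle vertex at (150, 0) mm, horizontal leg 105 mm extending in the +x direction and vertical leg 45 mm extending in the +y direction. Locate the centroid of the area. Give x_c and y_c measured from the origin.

Part | A | x̄ᵢ | ȳᵢ | A·x̄ᵢ | A·ȳᵢ
rectangular portion | 6750.00 | 75.00 | 22.50 | 506250.00 | 151875.00
triangular portion | 2362.50 | 185.00 | 15.00 | 437062.50 | 35437.50
Σ | 9112.50 |  |  | 943312.50 | 187312.50
x_c = 943312.50 / 9112.50 = 103.52 mm
y_c = 187312.50 / 9112.50 = 20.56 mm

x_c = 103.52 mm, y_c = 20.56 mm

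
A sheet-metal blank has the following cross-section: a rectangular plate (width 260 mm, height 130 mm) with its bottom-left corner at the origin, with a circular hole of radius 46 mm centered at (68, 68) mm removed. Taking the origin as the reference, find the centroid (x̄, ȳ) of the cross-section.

plate: A = 260 × 130 = 33800.00, centroid at (130.00, 65.00).
hole: A = −π·46² = -6647.61, centroid at (68.00, 68.00).
ΣA = 27152.39 mm²
ΣAx̄ = (33800.00)(130.00) + (-6647.61)(68.00) = 3941962.52 mm³
ΣAȳ = (33800.00)(65.00) + (-6647.61)(68.00) = 1744962.52 mm³
x̄ = 3941962.52 / 27152.39 = 145.18 mm
ȳ = 1744962.52 / 27152.39 = 64.27 mm

x̄ = 145.18 mm, ȳ = 64.27 mm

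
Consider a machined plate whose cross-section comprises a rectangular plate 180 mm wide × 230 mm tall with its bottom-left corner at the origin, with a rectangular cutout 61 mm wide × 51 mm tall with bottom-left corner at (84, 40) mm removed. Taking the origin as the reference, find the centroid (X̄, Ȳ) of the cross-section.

plate: A = 180 × 230 = 41400.00, centroid at (90.00, 115.00).
hole: A = −(61 × 51) = -3111.00, centroid at (114.50, 65.50).
ΣA = 38289.00 mm², ΣAX̄ = 3369790.50 mm³, ΣAȲ = 4557229.50 mm³.
X̄ = 3369790.50/38289.00 = 88.01 mm; Ȳ = 4557229.50/38289.00 = 119.02 mm.

X̄ = 88.01 mm, Ȳ = 119.02 mm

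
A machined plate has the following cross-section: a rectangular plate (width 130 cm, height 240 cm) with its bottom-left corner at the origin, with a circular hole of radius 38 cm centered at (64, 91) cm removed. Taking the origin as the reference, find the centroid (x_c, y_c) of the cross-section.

x_c = 65.17 cm, y_c = 124.93 cm

Part | A | x̄ᵢ | ȳᵢ | A·x̄ᵢ | A·ȳᵢ
plate | 31200.00 | 65.00 | 120.00 | 2028000.00 | 3744000.00
hole | -4536.46 | 64.00 | 91.00 | -290333.43 | -412817.84
Σ | 26663.54 |  |  | 1737666.57 | 3331182.16
x_c = 1737666.57 / 26663.54 = 65.17 cm
y_c = 3331182.16 / 26663.54 = 124.93 cm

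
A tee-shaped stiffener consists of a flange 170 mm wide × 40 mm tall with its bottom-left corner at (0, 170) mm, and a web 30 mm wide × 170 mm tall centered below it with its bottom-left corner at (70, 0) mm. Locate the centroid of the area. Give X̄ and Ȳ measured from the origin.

web: A = 30 × 170 = 5100.00, centroid at (85.00, 85.00).
flange: A = 170 × 40 = 6800.00, centroid at (85.00, 190.00).
ΣA = 11900.00 mm²
ΣAX̄ = (5100.00)(85.00) + (6800.00)(85.00) = 1011500.00 mm³
ΣAȲ = (5100.00)(85.00) + (6800.00)(190.00) = 1725500.00 mm³
X̄ = 1011500.00 / 11900.00 = 85.00 mm
Ȳ = 1725500.00 / 11900.00 = 145.00 mm

X̄ = 85.00 mm, Ȳ = 145.00 mm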